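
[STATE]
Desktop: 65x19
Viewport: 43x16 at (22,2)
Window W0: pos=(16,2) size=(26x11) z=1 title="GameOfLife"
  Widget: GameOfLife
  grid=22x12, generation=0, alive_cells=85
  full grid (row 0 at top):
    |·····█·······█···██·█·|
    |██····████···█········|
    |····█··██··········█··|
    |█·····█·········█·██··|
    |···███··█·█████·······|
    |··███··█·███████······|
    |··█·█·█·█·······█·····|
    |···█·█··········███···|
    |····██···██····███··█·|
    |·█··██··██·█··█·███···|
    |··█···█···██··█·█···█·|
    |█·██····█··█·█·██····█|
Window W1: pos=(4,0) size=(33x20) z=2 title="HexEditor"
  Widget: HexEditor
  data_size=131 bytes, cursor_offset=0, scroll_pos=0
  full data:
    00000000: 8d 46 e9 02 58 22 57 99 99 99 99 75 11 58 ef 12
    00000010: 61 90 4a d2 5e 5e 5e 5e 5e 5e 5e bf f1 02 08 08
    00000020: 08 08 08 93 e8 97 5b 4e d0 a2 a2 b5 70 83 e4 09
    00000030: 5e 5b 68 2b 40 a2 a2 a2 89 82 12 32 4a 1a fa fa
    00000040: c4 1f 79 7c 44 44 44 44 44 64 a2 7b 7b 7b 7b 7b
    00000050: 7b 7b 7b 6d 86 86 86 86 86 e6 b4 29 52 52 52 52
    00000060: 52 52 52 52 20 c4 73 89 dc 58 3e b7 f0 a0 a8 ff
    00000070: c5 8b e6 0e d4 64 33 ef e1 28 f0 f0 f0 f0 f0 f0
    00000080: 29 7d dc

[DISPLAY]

──────────────┨━━━━┓                       
9 02 58 22 57 ┃    ┃                       
a d2 5e 5e 5e ┃────┨                       
8 93 e8 97 5b ┃    ┃                       
8 2b 40 a2 a2 ┃··  ┃                       
9 7c 44 44 44 ┃··  ┃                       
b 6d 86 86 86 ┃··  ┃                       
2 52 20 c4 73 ┃··  ┃                       
6 0e d4 64 33 ┃··  ┃                       
c             ┃█·  ┃                       
              ┃━━━━┛                       
              ┃                            
              ┃                            
              ┃                            
              ┃                            
              ┃                            


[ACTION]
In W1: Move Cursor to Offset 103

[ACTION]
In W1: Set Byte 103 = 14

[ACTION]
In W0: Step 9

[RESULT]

──────────────┨━━━━┓                       
9 02 58 22 57 ┃    ┃                       
a d2 5e 5e 5e ┃────┨                       
8 93 e8 97 5b ┃    ┃                       
8 2b 40 a2 a2 ┃··  ┃                       
9 7c 44 44 44 ┃··  ┃                       
b 6d 86 86 86 ┃··  ┃                       
2 52 20 c4 73 ┃··  ┃                       
6 0e d4 64 33 ┃··  ┃                       
c             ┃··  ┃                       
              ┃━━━━┛                       
              ┃                            
              ┃                            
              ┃                            
              ┃                            
              ┃                            


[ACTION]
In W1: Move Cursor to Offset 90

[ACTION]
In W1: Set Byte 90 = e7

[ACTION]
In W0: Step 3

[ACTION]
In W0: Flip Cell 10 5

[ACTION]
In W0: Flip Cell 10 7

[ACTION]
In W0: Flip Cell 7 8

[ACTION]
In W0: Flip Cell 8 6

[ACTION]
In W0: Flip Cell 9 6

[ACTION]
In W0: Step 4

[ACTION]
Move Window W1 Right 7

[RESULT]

─────────────────────┨                     
8d 46 e9 02 58 22 57 ┃                     
61 90 4a d2 5e 5e 5e ┃                     
08 08 08 93 e8 97 5b ┃                     
5e 5b 68 2b 40 a2 a2 ┃                     
c4 1f 79 7c 44 44 44 ┃                     
7b 7b 7b 6d 86 86 86 ┃                     
52 52 52 52 20 c4 73 ┃                     
c5 8b e6 0e d4 64 33 ┃                     
29 7d dc             ┃                     
                     ┃                     
                     ┃                     
                     ┃                     
                     ┃                     
                     ┃                     
                     ┃                     


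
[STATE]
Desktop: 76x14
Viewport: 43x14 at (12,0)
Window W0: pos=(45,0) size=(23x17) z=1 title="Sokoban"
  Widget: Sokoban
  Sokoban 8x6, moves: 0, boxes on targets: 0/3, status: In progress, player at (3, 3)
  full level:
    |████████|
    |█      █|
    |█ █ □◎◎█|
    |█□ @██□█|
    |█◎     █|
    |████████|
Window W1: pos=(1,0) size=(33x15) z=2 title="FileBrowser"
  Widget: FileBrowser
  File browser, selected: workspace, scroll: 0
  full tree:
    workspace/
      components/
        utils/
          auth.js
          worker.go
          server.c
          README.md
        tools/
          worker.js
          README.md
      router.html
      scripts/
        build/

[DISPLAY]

━━━━━━━━━━━━━━━━━━━━━┓           ┏━━━━━━━━━
er                   ┃           ┃ Sokoban 
─────────────────────┨           ┠─────────
space/               ┃           ┃████████ 
mponents/            ┃           ┃█      █ 
.html                ┃           ┃█ █ □◎◎█ 
ripts/               ┃           ┃█□ @██□█ 
                     ┃           ┃█◎     █ 
                     ┃           ┃████████ 
                     ┃           ┃Moves: 0 
                     ┃           ┃         
                     ┃           ┃         
                     ┃           ┃         
                     ┃           ┃         


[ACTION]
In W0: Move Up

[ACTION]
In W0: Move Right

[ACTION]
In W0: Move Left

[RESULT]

━━━━━━━━━━━━━━━━━━━━━┓           ┏━━━━━━━━━
er                   ┃           ┃ Sokoban 
─────────────────────┨           ┠─────────
space/               ┃           ┃████████ 
mponents/            ┃           ┃█      █ 
.html                ┃           ┃█ █@ ■◎█ 
ripts/               ┃           ┃█□  ██□█ 
                     ┃           ┃█◎     █ 
                     ┃           ┃████████ 
                     ┃           ┃Moves: 3 
                     ┃           ┃         
                     ┃           ┃         
                     ┃           ┃         
                     ┃           ┃         


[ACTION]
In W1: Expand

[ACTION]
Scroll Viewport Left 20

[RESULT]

 ┏━━━━━━━━━━━━━━━━━━━━━━━━━━━━━━━┓         
 ┃ FileBrowser                   ┃         
 ┠───────────────────────────────┨         
 ┃> [-] workspace/               ┃         
 ┃    [+] components/            ┃         
 ┃    router.html                ┃         
 ┃    [+] scripts/               ┃         
 ┃                               ┃         
 ┃                               ┃         
 ┃                               ┃         
 ┃                               ┃         
 ┃                               ┃         
 ┃                               ┃         
 ┃                               ┃         


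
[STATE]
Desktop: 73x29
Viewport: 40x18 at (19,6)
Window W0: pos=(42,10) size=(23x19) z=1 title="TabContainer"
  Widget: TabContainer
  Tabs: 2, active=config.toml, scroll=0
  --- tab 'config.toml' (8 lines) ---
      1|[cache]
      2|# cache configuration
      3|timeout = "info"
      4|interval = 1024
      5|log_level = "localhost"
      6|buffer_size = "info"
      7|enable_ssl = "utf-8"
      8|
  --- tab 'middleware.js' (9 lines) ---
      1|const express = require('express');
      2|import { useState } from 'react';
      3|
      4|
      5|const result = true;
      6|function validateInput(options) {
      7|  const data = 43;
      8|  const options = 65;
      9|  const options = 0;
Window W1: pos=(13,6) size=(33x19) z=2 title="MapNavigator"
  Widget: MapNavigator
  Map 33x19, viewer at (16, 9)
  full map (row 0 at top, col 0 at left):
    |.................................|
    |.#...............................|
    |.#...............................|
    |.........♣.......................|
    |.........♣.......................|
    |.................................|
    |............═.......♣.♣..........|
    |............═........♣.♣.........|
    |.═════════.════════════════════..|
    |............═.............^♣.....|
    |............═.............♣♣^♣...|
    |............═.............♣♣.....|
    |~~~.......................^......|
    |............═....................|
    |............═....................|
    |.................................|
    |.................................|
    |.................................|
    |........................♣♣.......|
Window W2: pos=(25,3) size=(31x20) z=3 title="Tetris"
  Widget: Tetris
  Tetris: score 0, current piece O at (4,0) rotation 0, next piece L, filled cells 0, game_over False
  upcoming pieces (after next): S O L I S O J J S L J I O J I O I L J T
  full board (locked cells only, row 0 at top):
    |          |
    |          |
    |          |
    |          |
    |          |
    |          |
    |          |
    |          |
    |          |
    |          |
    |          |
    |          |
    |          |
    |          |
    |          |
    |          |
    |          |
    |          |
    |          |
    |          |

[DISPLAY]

━━━━━━┃          │Next:             ┃   
avigat┃          │  ▒               ┃   
──────┃          │▒▒▒               ┃   
......┃          │                  ┃   
...♣..┃          │                  ┃━━━
...♣..┃          │                  ┃   
......┃          │Score:            ┃───
......┃          │0                 ┃│ m
......┃          │                  ┃───
════.═┃          │                  ┃   
......┃          │                  ┃gur
......┃          │                  ┃fo"
......┃          │                  ┃24 
......┃          │                  ┃loc
......┃          │                  ┃ "i
......┃          │                  ┃"ut
......┗━━━━━━━━━━━━━━━━━━━━━━━━━━━━━┛   
..........................┃             


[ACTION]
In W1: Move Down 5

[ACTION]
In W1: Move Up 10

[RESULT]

━━━━━━┃          │Next:             ┃   
avigat┃          │  ▒               ┃   
──────┃          │▒▒▒               ┃   
      ┃          │                  ┃   
      ┃          │                  ┃━━━
      ┃          │                  ┃   
......┃          │Score:            ┃───
......┃          │0                 ┃│ m
......┃          │                  ┃───
...♣..┃          │                  ┃   
...♣..┃          │                  ┃gur
......┃          │                  ┃fo"
......┃          │                  ┃24 
......┃          │                  ┃loc
════.═┃          │                  ┃ "i
......┃          │                  ┃"ut
......┗━━━━━━━━━━━━━━━━━━━━━━━━━━━━━┛   
......═.............♣♣....┃             


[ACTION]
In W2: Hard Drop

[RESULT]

━━━━━━┃          │Next:             ┃   
avigat┃          │ ░░               ┃   
──────┃          │░░                ┃   
      ┃          │                  ┃   
      ┃          │                  ┃━━━
      ┃          │                  ┃   
......┃          │Score:            ┃───
......┃          │0                 ┃│ m
......┃          │                  ┃───
...♣..┃          │                  ┃   
...♣..┃          │                  ┃gur
......┃          │                  ┃fo"
......┃          │                  ┃24 
......┃          │                  ┃loc
════.═┃    ▓▓    │                  ┃ "i
......┃    ▓▓    │                  ┃"ut
......┗━━━━━━━━━━━━━━━━━━━━━━━━━━━━━┛   
......═.............♣♣....┃             


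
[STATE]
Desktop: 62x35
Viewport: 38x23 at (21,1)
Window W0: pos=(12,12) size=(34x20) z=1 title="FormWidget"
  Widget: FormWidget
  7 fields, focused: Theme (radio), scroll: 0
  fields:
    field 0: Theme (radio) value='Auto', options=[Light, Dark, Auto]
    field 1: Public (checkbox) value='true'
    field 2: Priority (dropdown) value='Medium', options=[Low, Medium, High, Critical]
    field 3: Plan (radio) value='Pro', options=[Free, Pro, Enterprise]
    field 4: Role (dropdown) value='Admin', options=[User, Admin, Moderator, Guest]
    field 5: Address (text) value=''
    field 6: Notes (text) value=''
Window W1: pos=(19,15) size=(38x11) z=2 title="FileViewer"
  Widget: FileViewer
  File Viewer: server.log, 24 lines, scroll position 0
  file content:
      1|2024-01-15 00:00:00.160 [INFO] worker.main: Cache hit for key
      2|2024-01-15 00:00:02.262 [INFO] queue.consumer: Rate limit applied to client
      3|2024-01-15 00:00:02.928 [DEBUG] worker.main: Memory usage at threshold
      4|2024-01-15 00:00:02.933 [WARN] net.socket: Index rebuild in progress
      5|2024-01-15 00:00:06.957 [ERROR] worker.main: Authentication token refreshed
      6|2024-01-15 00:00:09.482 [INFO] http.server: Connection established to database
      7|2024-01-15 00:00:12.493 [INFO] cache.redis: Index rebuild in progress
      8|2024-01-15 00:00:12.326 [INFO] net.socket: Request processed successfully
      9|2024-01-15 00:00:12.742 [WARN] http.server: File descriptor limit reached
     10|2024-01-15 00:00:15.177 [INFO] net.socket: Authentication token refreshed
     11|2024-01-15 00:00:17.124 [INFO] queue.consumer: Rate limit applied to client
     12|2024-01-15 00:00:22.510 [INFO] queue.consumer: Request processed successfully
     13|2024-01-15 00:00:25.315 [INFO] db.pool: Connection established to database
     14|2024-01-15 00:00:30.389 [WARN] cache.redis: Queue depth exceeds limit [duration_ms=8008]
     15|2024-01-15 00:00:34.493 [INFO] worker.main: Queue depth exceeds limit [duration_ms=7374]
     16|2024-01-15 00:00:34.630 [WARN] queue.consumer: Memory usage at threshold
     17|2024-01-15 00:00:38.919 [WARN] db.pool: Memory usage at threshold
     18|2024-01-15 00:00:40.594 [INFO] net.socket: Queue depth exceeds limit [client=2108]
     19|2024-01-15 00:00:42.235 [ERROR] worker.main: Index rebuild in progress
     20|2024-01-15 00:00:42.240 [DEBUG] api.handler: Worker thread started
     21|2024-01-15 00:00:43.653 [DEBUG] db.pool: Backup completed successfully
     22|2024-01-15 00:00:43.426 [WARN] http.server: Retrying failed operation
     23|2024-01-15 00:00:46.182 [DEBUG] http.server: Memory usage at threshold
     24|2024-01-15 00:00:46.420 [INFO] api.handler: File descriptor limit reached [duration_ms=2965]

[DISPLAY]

                                      
                                      
                                      
                                      
                                      
                                      
                                      
                                      
                                      
                                      
                                      
━━━━━━━━━━━━━━━━━━━━━━━━┓             
get                     ┃             
────────────────────────┨             
━━━━━━━━━━━━━━━━━━━━━━━━━━━━━━━━━━━┓  
FileViewer                         ┃  
───────────────────────────────────┨  
024-01-15 00:00:00.160 [INFO] work▲┃  
024-01-15 00:00:02.262 [INFO] queu█┃  
024-01-15 00:00:02.928 [DEBUG] wor░┃  
024-01-15 00:00:02.933 [WARN] net.░┃  
024-01-15 00:00:06.957 [ERROR] wor░┃  
024-01-15 00:00:09.482 [INFO] http░┃  


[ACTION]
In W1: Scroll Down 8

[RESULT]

                                      
                                      
                                      
                                      
                                      
                                      
                                      
                                      
                                      
                                      
                                      
━━━━━━━━━━━━━━━━━━━━━━━━┓             
get                     ┃             
────────────────────────┨             
━━━━━━━━━━━━━━━━━━━━━━━━━━━━━━━━━━━┓  
FileViewer                         ┃  
───────────────────────────────────┨  
024-01-15 00:00:12.742 [WARN] http▲┃  
024-01-15 00:00:15.177 [INFO] net.░┃  
024-01-15 00:00:17.124 [INFO] queu░┃  
024-01-15 00:00:22.510 [INFO] queu█┃  
024-01-15 00:00:25.315 [INFO] db.p░┃  
024-01-15 00:00:30.389 [WARN] cach░┃  


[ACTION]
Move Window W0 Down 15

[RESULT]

                                      
                                      
                                      
                                      
                                      
                                      
                                      
                                      
                                      
                                      
                                      
                                      
                                      
                                      
━━━━━━━━━━━━━━━━━━━━━━━━━━━━━━━━━━━┓  
FileViewer                         ┃  
───────────────────────────────────┨  
024-01-15 00:00:12.742 [WARN] http▲┃  
024-01-15 00:00:15.177 [INFO] net.░┃  
024-01-15 00:00:17.124 [INFO] queu░┃  
024-01-15 00:00:22.510 [INFO] queu█┃  
024-01-15 00:00:25.315 [INFO] db.p░┃  
024-01-15 00:00:30.389 [WARN] cach░┃  


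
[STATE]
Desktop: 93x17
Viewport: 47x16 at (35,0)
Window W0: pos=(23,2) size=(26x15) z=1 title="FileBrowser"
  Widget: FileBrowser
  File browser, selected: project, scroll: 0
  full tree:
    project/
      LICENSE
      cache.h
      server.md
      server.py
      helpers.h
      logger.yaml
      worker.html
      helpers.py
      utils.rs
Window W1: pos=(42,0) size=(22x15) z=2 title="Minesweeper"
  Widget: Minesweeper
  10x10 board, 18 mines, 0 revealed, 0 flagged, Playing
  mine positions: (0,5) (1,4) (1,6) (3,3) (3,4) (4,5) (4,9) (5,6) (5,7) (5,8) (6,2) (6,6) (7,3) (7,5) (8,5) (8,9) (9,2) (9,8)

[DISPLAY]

       ┏━━━━━━━━━━━━━━━━━━━━┓                  
       ┃ Minesweeper        ┃                  
━━━━━━━┠────────────────────┨                  
r      ┃■■■■■■■■■■          ┃                  
───────┃■■■■■■■■■■          ┃                  
ct/    ┃■■■■■■■■■■          ┃                  
       ┃■■■■■■■■■■          ┃                  
       ┃■■■■■■■■■■          ┃                  
md     ┃■■■■■■■■■■          ┃                  
py     ┃■■■■■■■■■■          ┃                  
.h     ┃■■■■■■■■■■          ┃                  
yaml   ┃■■■■■■■■■■          ┃                  
html   ┃■■■■■■■■■■          ┃                  
.py    ┃                    ┃                  
s      ┗━━━━━━━━━━━━━━━━━━━━┛                  
             ┃                                 


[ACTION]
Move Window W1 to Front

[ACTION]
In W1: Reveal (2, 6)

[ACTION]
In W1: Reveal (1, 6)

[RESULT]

       ┏━━━━━━━━━━━━━━━━━━━━┓                  
       ┃ Minesweeper        ┃                  
━━━━━━━┠────────────────────┨                  
r      ┃■■■■■✹■■■■          ┃                  
───────┃■■■■✹■✹■■■          ┃                  
ct/    ┃■■■■■■1■■■          ┃                  
       ┃■■■✹✹■■■■■          ┃                  
       ┃■■■■■✹■■■✹          ┃                  
md     ┃■■■■■■✹✹✹■          ┃                  
py     ┃■■✹■■■✹■■■          ┃                  
.h     ┃■■■✹■✹■■■■          ┃                  
yaml   ┃■■■■■✹■■■✹          ┃                  
html   ┃■■✹■■■■■✹■          ┃                  
.py    ┃                    ┃                  
s      ┗━━━━━━━━━━━━━━━━━━━━┛                  
             ┃                                 


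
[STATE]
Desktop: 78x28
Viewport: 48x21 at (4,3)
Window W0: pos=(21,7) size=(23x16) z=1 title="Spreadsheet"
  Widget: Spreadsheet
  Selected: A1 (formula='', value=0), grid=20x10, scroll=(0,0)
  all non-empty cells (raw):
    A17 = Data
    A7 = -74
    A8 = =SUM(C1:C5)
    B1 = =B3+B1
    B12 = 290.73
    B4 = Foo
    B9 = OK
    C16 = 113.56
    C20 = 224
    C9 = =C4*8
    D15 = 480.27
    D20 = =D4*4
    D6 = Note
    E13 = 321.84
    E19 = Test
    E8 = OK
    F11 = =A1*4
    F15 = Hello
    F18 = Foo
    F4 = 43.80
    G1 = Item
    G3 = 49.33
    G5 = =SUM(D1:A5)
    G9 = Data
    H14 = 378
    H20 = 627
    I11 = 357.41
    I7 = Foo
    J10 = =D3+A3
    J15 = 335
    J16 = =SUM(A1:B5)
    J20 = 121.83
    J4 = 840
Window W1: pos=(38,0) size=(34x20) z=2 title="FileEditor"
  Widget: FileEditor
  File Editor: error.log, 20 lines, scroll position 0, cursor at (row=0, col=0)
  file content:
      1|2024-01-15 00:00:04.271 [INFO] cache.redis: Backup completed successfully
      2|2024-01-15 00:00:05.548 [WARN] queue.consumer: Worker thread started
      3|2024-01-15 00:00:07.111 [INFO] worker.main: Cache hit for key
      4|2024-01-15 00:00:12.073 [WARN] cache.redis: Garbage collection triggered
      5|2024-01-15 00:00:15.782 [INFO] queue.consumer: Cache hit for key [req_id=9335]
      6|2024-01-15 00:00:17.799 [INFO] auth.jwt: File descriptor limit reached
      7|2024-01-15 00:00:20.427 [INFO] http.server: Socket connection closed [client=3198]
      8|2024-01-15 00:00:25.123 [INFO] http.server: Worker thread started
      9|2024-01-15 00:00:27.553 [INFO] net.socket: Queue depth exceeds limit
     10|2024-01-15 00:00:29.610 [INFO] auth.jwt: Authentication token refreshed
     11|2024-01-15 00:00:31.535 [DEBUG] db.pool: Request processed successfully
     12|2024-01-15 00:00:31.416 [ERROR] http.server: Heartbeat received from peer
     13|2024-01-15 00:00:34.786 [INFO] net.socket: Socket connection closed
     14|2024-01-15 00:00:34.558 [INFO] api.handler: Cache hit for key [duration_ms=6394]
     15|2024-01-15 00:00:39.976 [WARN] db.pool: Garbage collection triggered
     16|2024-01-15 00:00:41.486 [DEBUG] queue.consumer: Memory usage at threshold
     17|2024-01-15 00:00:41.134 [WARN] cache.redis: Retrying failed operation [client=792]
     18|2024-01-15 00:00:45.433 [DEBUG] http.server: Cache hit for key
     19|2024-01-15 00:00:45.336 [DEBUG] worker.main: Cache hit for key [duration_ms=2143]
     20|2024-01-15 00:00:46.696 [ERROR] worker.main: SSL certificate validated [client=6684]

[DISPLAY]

                                  ┃█024-01-15 00
                                  ┃2024-01-15 00
                                  ┃2024-01-15 00
                                  ┃2024-01-15 00
                 ┏━━━━━━━━━━━━━━━━┃2024-01-15 00
                 ┃ Spreadsheet    ┃2024-01-15 00
                 ┠────────────────┃2024-01-15 00
                 ┃A1:             ┃2024-01-15 00
                 ┃       A       B┃2024-01-15 00
                 ┃----------------┃2024-01-15 00
                 ┃  1      [0]#CIR┃2024-01-15 00
                 ┃  2        0    ┃2024-01-15 00
                 ┃  3        0    ┃2024-01-15 00
                 ┃  4        0Foo ┃2024-01-15 00
                 ┃  5        0    ┃2024-01-15 00
                 ┃  6        0    ┃2024-01-15 00
                 ┃  7      -74    ┗━━━━━━━━━━━━━
                 ┃  8        0       0 ┃        
                 ┃  9        0OK       ┃        
                 ┗━━━━━━━━━━━━━━━━━━━━━┛        
                                                


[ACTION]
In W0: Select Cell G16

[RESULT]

                                  ┃█024-01-15 00
                                  ┃2024-01-15 00
                                  ┃2024-01-15 00
                                  ┃2024-01-15 00
                 ┏━━━━━━━━━━━━━━━━┃2024-01-15 00
                 ┃ Spreadsheet    ┃2024-01-15 00
                 ┠────────────────┃2024-01-15 00
                 ┃G16:            ┃2024-01-15 00
                 ┃       A       B┃2024-01-15 00
                 ┃----------------┃2024-01-15 00
                 ┃  1        0#CIR┃2024-01-15 00
                 ┃  2        0    ┃2024-01-15 00
                 ┃  3        0    ┃2024-01-15 00
                 ┃  4        0Foo ┃2024-01-15 00
                 ┃  5        0    ┃2024-01-15 00
                 ┃  6        0    ┃2024-01-15 00
                 ┃  7      -74    ┗━━━━━━━━━━━━━
                 ┃  8        0       0 ┃        
                 ┃  9        0OK       ┃        
                 ┗━━━━━━━━━━━━━━━━━━━━━┛        
                                                


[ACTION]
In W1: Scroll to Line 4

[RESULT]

                                  ┃2024-01-15 00
                                  ┃2024-01-15 00
                                  ┃2024-01-15 00
                                  ┃2024-01-15 00
                 ┏━━━━━━━━━━━━━━━━┃2024-01-15 00
                 ┃ Spreadsheet    ┃2024-01-15 00
                 ┠────────────────┃2024-01-15 00
                 ┃G16:            ┃2024-01-15 00
                 ┃       A       B┃2024-01-15 00
                 ┃----------------┃2024-01-15 00
                 ┃  1        0#CIR┃2024-01-15 00
                 ┃  2        0    ┃2024-01-15 00
                 ┃  3        0    ┃2024-01-15 00
                 ┃  4        0Foo ┃2024-01-15 00
                 ┃  5        0    ┃2024-01-15 00
                 ┃  6        0    ┃2024-01-15 00
                 ┃  7      -74    ┗━━━━━━━━━━━━━
                 ┃  8        0       0 ┃        
                 ┃  9        0OK       ┃        
                 ┗━━━━━━━━━━━━━━━━━━━━━┛        
                                                


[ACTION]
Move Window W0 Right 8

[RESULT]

                                  ┃2024-01-15 00
                                  ┃2024-01-15 00
                                  ┃2024-01-15 00
                                  ┃2024-01-15 00
                         ┏━━━━━━━━┃2024-01-15 00
                         ┃ Spreads┃2024-01-15 00
                         ┠────────┃2024-01-15 00
                         ┃G16:    ┃2024-01-15 00
                         ┃       A┃2024-01-15 00
                         ┃--------┃2024-01-15 00
                         ┃  1     ┃2024-01-15 00
                         ┃  2     ┃2024-01-15 00
                         ┃  3     ┃2024-01-15 00
                         ┃  4     ┃2024-01-15 00
                         ┃  5     ┃2024-01-15 00
                         ┃  6     ┃2024-01-15 00
                         ┃  7     ┗━━━━━━━━━━━━━
                         ┃  8        0       0 ┃
                         ┃  9        0OK       ┃
                         ┗━━━━━━━━━━━━━━━━━━━━━┛
                                                


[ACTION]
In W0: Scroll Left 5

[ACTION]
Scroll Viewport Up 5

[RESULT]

                                  ┏━━━━━━━━━━━━━
                                  ┃ FileEditor  
                                  ┠─────────────
                                  ┃2024-01-15 00
                                  ┃2024-01-15 00
                                  ┃2024-01-15 00
                                  ┃2024-01-15 00
                         ┏━━━━━━━━┃2024-01-15 00
                         ┃ Spreads┃2024-01-15 00
                         ┠────────┃2024-01-15 00
                         ┃G16:    ┃2024-01-15 00
                         ┃       A┃2024-01-15 00
                         ┃--------┃2024-01-15 00
                         ┃  1     ┃2024-01-15 00
                         ┃  2     ┃2024-01-15 00
                         ┃  3     ┃2024-01-15 00
                         ┃  4     ┃2024-01-15 00
                         ┃  5     ┃2024-01-15 00
                         ┃  6     ┃2024-01-15 00
                         ┃  7     ┗━━━━━━━━━━━━━
                         ┃  8        0       0 ┃


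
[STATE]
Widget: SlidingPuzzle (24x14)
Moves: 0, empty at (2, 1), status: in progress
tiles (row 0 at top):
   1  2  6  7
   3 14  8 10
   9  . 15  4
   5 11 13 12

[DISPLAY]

┌────┬────┬────┬────┐   
│  1 │  2 │  6 │  7 │   
├────┼────┼────┼────┤   
│  3 │ 14 │  8 │ 10 │   
├────┼────┼────┼────┤   
│  9 │    │ 15 │  4 │   
├────┼────┼────┼────┤   
│  5 │ 11 │ 13 │ 12 │   
└────┴────┴────┴────┘   
Moves: 0                
                        
                        
                        
                        


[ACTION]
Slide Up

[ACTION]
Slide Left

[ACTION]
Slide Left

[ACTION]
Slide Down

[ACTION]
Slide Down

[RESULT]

┌────┬────┬────┬────┐   
│  1 │  2 │  6 │  7 │   
├────┼────┼────┼────┤   
│  3 │ 14 │  8 │    │   
├────┼────┼────┼────┤   
│  9 │ 11 │ 15 │ 10 │   
├────┼────┼────┼────┤   
│  5 │ 13 │ 12 │  4 │   
└────┴────┴────┴────┘   
Moves: 5                
                        
                        
                        
                        


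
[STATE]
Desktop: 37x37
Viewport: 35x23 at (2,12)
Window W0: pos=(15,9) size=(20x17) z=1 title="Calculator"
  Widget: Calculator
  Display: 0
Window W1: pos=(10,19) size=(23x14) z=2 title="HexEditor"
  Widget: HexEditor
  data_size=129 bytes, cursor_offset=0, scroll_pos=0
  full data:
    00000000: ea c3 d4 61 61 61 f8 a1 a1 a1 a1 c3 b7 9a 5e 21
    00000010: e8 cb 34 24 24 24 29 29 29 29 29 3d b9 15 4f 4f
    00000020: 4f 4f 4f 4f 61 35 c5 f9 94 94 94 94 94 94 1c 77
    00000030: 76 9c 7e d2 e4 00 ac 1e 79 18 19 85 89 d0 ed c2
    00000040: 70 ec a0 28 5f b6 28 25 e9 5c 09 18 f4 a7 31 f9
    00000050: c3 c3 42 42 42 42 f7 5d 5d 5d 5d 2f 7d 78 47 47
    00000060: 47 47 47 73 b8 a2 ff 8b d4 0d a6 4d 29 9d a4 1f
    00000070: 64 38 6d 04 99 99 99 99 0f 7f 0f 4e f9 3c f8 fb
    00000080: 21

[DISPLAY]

             ┃                 0┃  
             ┃┌───┬───┬───┬───┐ ┃  
             ┃│ 7 │ 8 │ 9 │ ÷ │ ┃  
             ┃├───┼───┼───┼───┤ ┃  
             ┃│ 4 │ 5 │ 6 │ × │ ┃  
             ┃├───┼───┼───┼───┤ ┃  
             ┃│ 1 │ 2 │ 3 │ - │ ┃  
        ┏━━━━━━━━━━━━━━━━━━━━━┓ ┃  
        ┃ HexEditor           ┃ ┃  
        ┠─────────────────────┨ ┃  
        ┃00000000  EA c3 d4 61┃ ┃  
        ┃00000010  e8 cb 34 24┃ ┃  
        ┃00000020  4f 4f 4f 4f┃ ┃  
        ┃00000030  76 9c 7e d2┃━┛  
        ┃00000040  70 ec a0 28┃    
        ┃00000050  c3 c3 42 42┃    
        ┃00000060  47 47 47 73┃    
        ┃00000070  64 38 6d 04┃    
        ┃00000080  21         ┃    
        ┃                     ┃    
        ┗━━━━━━━━━━━━━━━━━━━━━┛    
                                   
                                   


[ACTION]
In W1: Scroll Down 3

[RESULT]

             ┃                 0┃  
             ┃┌───┬───┬───┬───┐ ┃  
             ┃│ 7 │ 8 │ 9 │ ÷ │ ┃  
             ┃├───┼───┼───┼───┤ ┃  
             ┃│ 4 │ 5 │ 6 │ × │ ┃  
             ┃├───┼───┼───┼───┤ ┃  
             ┃│ 1 │ 2 │ 3 │ - │ ┃  
        ┏━━━━━━━━━━━━━━━━━━━━━┓ ┃  
        ┃ HexEditor           ┃ ┃  
        ┠─────────────────────┨ ┃  
        ┃00000030  76 9c 7e d2┃ ┃  
        ┃00000040  70 ec a0 28┃ ┃  
        ┃00000050  c3 c3 42 42┃ ┃  
        ┃00000060  47 47 47 73┃━┛  
        ┃00000070  64 38 6d 04┃    
        ┃00000080  21         ┃    
        ┃                     ┃    
        ┃                     ┃    
        ┃                     ┃    
        ┃                     ┃    
        ┗━━━━━━━━━━━━━━━━━━━━━┛    
                                   
                                   


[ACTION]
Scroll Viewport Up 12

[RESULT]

                                   
                                   
                                   
                                   
                                   
                                   
                                   
                                   
                                   
             ┏━━━━━━━━━━━━━━━━━━┓  
             ┃ Calculator       ┃  
             ┠──────────────────┨  
             ┃                 0┃  
             ┃┌───┬───┬───┬───┐ ┃  
             ┃│ 7 │ 8 │ 9 │ ÷ │ ┃  
             ┃├───┼───┼───┼───┤ ┃  
             ┃│ 4 │ 5 │ 6 │ × │ ┃  
             ┃├───┼───┼───┼───┤ ┃  
             ┃│ 1 │ 2 │ 3 │ - │ ┃  
        ┏━━━━━━━━━━━━━━━━━━━━━┓ ┃  
        ┃ HexEditor           ┃ ┃  
        ┠─────────────────────┨ ┃  
        ┃00000030  76 9c 7e d2┃ ┃  


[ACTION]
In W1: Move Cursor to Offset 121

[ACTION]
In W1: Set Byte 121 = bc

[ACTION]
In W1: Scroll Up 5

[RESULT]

                                   
                                   
                                   
                                   
                                   
                                   
                                   
                                   
                                   
             ┏━━━━━━━━━━━━━━━━━━┓  
             ┃ Calculator       ┃  
             ┠──────────────────┨  
             ┃                 0┃  
             ┃┌───┬───┬───┬───┐ ┃  
             ┃│ 7 │ 8 │ 9 │ ÷ │ ┃  
             ┃├───┼───┼───┼───┤ ┃  
             ┃│ 4 │ 5 │ 6 │ × │ ┃  
             ┃├───┼───┼───┼───┤ ┃  
             ┃│ 1 │ 2 │ 3 │ - │ ┃  
        ┏━━━━━━━━━━━━━━━━━━━━━┓ ┃  
        ┃ HexEditor           ┃ ┃  
        ┠─────────────────────┨ ┃  
        ┃00000000  ea c3 d4 61┃ ┃  


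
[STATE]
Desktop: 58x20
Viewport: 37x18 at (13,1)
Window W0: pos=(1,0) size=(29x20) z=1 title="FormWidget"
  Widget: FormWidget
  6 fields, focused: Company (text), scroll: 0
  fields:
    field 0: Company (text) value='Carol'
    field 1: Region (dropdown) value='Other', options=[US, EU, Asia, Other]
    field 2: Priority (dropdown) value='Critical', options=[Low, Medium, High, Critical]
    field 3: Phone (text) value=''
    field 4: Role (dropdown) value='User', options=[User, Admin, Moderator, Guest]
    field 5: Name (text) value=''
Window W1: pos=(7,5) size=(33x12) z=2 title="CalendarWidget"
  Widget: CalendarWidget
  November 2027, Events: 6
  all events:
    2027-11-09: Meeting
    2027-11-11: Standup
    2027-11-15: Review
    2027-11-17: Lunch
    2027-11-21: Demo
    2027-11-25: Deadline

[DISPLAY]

                ┃                    
────────────────┨                    
   [Carol      ]┃                    
   [Other     ▼]┃                    
━━━━━━━━━━━━━━━━━━━━━━━━━━┓          
ndarWidget                ┃          
──────────────────────────┨          
    November 2027         ┃          
 We Th Fr Sa Su           ┃          
  3  4  5  6  7           ┃          
* 10 11* 12 13 14         ┃          
6 17* 18 19 20 21*        ┃          
 24 25* 26 27 28          ┃          
                          ┃          
                          ┃          
━━━━━━━━━━━━━━━━━━━━━━━━━━┛          
                ┃                    
                ┃                    


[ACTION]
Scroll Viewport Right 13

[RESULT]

        ┃                            
────────┨                            
l      ]┃                            
r     ▼]┃                            
━━━━━━━━━━━━━━━━━━┓                  
et                ┃                  
──────────────────┨                  
mber 2027         ┃                  
r Sa Su           ┃                  
5  6  7           ┃                  
 12 13 14         ┃                  
 19 20 21*        ┃                  
26 27 28          ┃                  
                  ┃                  
                  ┃                  
━━━━━━━━━━━━━━━━━━┛                  
        ┃                            
        ┃                            


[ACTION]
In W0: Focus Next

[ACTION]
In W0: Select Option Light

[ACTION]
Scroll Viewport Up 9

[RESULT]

━━━━━━━━┓                            
        ┃                            
────────┨                            
l      ]┃                            
r     ▼]┃                            
━━━━━━━━━━━━━━━━━━┓                  
et                ┃                  
──────────────────┨                  
mber 2027         ┃                  
r Sa Su           ┃                  
5  6  7           ┃                  
 12 13 14         ┃                  
 19 20 21*        ┃                  
26 27 28          ┃                  
                  ┃                  
                  ┃                  
━━━━━━━━━━━━━━━━━━┛                  
        ┃                            
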